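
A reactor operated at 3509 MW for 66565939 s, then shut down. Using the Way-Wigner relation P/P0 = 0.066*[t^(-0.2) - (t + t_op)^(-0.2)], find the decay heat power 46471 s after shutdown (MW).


P/P0 = 0.066 * [t^(-0.2) - (t + t_op)^(-0.2)]
P/P0 = 0.066 * [46471^(-0.2) - (46471 + 66565939)^(-0.2)]
P/P0 = 0.066 * [0.1165638 - 0.02724514] = 0.005895032
P = 3509 * 0.005895032 = 20.686 MW

20.686


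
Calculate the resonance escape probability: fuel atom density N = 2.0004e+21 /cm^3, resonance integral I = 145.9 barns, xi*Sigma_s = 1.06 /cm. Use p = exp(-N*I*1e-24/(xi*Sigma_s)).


p = exp(-N * I * 1e-24 / (xi*Sigma_s))
p = exp(-2.0004e+21 * 145.9 * 1e-24 / 1.06)
p = 0.75932

0.75932


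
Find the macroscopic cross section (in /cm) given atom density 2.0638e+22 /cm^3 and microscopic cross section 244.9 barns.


Sigma = N * sigma_barns * 1e-24
Sigma = 2.0638e+22 * 244.9 * 1e-24
Sigma = 5.0542 /cm

5.0542


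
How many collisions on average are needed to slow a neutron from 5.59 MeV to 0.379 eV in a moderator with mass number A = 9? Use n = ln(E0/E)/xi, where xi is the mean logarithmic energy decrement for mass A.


xi = 1 + (A-1)^2/(2A)*ln((A-1)/(A+1)) = 0.2066007 (for A = 9)
n = ln(E0/E) / xi
n = ln(5.59e6 / 0.379) / 0.2066007
n = ln(1.474934e+07) / 0.2066007 = 79.897

79.897


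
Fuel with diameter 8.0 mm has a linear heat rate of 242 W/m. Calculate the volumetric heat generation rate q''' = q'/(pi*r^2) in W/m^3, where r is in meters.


r = D / 2 / 1000 = 8.0 / 2 / 1000 = 0.004 m
q''' = q' / (pi * r^2)
q''' = 242 / (pi * 0.004^2)
q''' = 4.8144e+06 W/m^3

4.8144e+06


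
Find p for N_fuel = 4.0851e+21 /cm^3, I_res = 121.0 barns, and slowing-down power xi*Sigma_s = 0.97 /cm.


p = exp(-N * I * 1e-24 / (xi*Sigma_s))
p = exp(-4.0851e+21 * 121.0 * 1e-24 / 0.97)
p = 0.60075

0.60075


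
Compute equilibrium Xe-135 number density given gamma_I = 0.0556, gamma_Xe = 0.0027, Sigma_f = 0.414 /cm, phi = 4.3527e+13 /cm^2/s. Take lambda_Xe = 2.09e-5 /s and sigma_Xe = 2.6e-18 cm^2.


Xe_eq = (gamma_I + gamma_Xe) * Sigma_f * phi / (lambda_Xe + sigma_Xe * phi)
Numerator = (0.0556 + 0.0027) * 0.414 * 4.3527e+13 = 1.050576e+12
Denominator = 2.09e-5 + 2.6e-18 * 4.3527e+13 = 1.340702e-04
Xe_eq = 1.050576e+12 / 1.340702e-04 = 7.8360e+15 /cm^3

7.8360e+15


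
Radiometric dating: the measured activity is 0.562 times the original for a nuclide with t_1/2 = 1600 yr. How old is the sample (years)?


lambda = ln(2) / t_half = ln(2) / 1600 = 4.332170e-04 /yr
t = -ln(A/A0) / lambda
t = -ln(0.562) / 4.332170e-04
t = 1330.2 yr

1330.2


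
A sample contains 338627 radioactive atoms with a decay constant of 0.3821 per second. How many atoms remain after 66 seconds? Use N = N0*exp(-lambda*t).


N = N0 * exp(-lambda * t)
N = 338627 * exp(-0.3821 * 66)
N = 3.7794e-06

3.7794e-06


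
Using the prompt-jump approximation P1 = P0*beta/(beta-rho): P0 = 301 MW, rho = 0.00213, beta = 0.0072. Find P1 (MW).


P1/P0 = beta / (beta - rho)
P1/P0 = 0.0072 / (0.0072 - 0.00213) = 1.420118
P1 = 301 * 1.420118 = 427.46 MW

427.46


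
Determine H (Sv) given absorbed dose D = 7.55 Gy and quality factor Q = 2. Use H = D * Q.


H = D * Q
H = 7.55 * 2
H = 15.100 Sv

15.100


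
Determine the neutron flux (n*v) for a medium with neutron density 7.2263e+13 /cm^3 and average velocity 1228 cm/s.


phi = n * v
phi = 7.2263e+13 * 1228
phi = 8.8739e+16 /cm^2/s

8.8739e+16


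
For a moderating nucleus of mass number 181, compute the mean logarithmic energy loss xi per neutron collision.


xi = 1 + (A-1)^2/(2A) * ln((A-1)/(A+1))
xi = 1 + (181-1)^2/(2*181) * ln((181-1)/(181 +1))
xi = 0.011009

0.011009


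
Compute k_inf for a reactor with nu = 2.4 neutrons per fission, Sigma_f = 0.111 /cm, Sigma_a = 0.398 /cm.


k_inf = nu * Sigma_f / Sigma_a
k_inf = 2.4 * 0.111 / 0.398
k_inf = 0.66935

0.66935


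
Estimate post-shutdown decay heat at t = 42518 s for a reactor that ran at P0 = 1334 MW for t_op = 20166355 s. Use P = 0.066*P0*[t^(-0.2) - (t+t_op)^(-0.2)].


P/P0 = 0.066 * [t^(-0.2) - (t + t_op)^(-0.2)]
P/P0 = 0.066 * [42518^(-0.2) - (42518 + 20166355)^(-0.2)]
P/P0 = 0.066 * [0.1186548 - 0.03458530] = 0.005548587
P = 1334 * 0.005548587 = 7.4018 MW

7.4018


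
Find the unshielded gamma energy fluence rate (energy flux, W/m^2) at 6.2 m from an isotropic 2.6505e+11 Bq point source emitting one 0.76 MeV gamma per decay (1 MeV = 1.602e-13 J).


psi = A * E * 1.602e-13 / (4*pi*r^2)
psi = 2.6505e+11 * 0.76 * 1.602e-13 / (4*pi*6.2^2)
psi = 6.6805e-05 W/m^2

6.6805e-05


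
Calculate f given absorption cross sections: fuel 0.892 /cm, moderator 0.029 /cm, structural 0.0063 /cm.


f = Sigma_a_fuel / (Sigma_a_fuel + Sigma_a_mod + Sigma_a_other)
f = 0.892 / (0.892 + 0.029 + 0.0063)
f = 0.96193

0.96193


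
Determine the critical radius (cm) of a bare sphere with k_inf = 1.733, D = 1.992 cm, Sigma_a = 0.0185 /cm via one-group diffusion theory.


L^2 = D / Sigma_a = 1.992 / 0.0185 = 107.6757 cm^2
B_m^2 = (k_inf - 1) / L^2 = (1.733 - 1) / 107.6757 = 0.006807478 /cm^2
For a bare sphere: B_g = pi/R, so R_c = pi / sqrt(B_m^2)
R_c = pi / sqrt(0.006807478) = 38.076 cm

38.076


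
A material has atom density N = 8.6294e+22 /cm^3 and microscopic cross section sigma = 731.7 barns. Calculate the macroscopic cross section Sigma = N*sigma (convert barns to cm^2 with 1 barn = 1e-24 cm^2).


Sigma = N * sigma_barns * 1e-24
Sigma = 8.6294e+22 * 731.7 * 1e-24
Sigma = 63.141 /cm

63.141


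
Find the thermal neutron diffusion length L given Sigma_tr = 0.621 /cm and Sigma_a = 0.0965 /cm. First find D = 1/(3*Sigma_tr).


D = 1 / (3 * Sigma_tr) = 1 / (3 * 0.621) = 0.5367687 cm
L = sqrt(D / Sigma_a)
L = sqrt(0.5367687 / 0.0965)
L = 2.3585 cm

2.3585


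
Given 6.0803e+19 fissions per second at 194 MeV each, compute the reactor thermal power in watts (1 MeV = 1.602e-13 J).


P = fission_rate * E_MeV * 1.602e-13
P = 6.0803e+19 * 194 * 1.602e-13
P = 1.8897e+09 W

1.8897e+09


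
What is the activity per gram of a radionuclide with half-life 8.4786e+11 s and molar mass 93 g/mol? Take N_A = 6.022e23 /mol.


lambda = ln(2) / t_half = ln(2) / 8.4786e+11 = 8.175255e-13 /s
SA = lambda * N_A / M
SA = 8.175255e-13 * 6.022e23 / 93
SA = 5.2937e+09 Bq/g

5.2937e+09


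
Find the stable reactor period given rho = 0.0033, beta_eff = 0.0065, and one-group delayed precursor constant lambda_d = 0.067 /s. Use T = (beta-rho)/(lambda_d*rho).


T = (beta - rho) / (lambda_d * rho)
T = (0.0065 - 0.0033) / (0.067 * 0.0033)
T = 14.473 s

14.473


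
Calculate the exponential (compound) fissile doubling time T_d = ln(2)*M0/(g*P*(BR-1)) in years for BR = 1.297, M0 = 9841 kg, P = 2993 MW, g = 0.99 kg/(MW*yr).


Breeding gain G = BR - 1 = 1.297 - 1 = 0.297
Fissile production rate = g * P * G = 0.99 * 2993 * 0.297 = 880.03179 kg/yr
T_d = ln(2) * M0 / (g * P * G)
T_d = ln(2) * 9841 / 880.03179 = 7.7512 yr

7.7512


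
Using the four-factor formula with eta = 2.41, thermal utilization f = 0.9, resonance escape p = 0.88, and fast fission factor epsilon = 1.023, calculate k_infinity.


k_inf = eta * f * p * epsilon
k_inf = 2.41 * 0.9 * 0.88 * 1.023
k_inf = 1.9526

1.9526


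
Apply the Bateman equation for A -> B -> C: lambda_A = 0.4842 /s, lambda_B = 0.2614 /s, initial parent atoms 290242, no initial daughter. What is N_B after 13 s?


N_B(t) = lambda_A * N_A0 / (lambda_B - lambda_A) * [exp(-lambda_A*t) - exp(-lambda_B*t)]
exp(-0.4842*13) = 0.001846248; exp(-0.2614*13) = 0.03343340
N_B = 0.4842 * 290242 / (0.2614 - 0.4842) * (0.001846248 - 0.03343340)
N_B = 19924

19924


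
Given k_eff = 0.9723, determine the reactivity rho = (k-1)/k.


rho = (k_eff - 1) / k_eff
rho = (0.9723 - 1) / 0.9723
rho = -0.028489

-0.028489


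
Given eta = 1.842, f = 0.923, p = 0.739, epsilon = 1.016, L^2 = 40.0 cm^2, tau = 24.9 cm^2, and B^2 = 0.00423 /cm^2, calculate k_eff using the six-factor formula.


k_inf = eta*f*p*eps = 1.842*0.923*0.739*1.016 = 1.276525
P_TNL = 1/(1 + L^2*B^2) = 1/(1 + 40.0*0.00423) = 0.8552857
P_FNL = exp(-B^2*tau) = exp(-0.00423*24.9) = 0.9000302
k_eff = k_inf * P_TNL * P_FNL = 1.276525 * 0.8552857 * 0.9000302
k_eff = 0.98265

0.98265


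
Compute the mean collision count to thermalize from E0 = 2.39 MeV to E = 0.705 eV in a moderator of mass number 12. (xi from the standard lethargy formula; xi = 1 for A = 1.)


xi = 1 + (A-1)^2/(2A)*ln((A-1)/(A+1)) = 0.1577690 (for A = 12)
n = ln(E0/E) / xi
n = ln(2.39e6 / 0.705) / 0.1577690
n = ln(3.390071e+06) / 0.1577690 = 95.306

95.306


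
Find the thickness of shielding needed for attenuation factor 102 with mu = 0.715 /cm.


x = ln(factor) / mu
x = ln(102) / 0.715
x = 6.4685 cm

6.4685


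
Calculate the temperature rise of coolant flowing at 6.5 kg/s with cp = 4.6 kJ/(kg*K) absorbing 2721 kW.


dT = Q / (m_dot * cp)
dT = 2721 / (6.5 * 4.6)
dT = 91.003 C

91.003


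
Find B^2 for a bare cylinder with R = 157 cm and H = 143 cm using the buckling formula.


B^2 = (2.405/R)^2 + (pi/H)^2
B^2 = (2.405/157)^2 + (pi/143)^2
B^2 = 7.1730e-04 /cm^2

7.1730e-04


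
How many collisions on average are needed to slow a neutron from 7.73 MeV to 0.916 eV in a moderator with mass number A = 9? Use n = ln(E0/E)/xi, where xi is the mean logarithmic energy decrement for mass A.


xi = 1 + (A-1)^2/(2A)*ln((A-1)/(A+1)) = 0.2066007 (for A = 9)
n = ln(E0/E) / xi
n = ln(7.73e6 / 0.916) / 0.2066007
n = ln(8.438865e+06) / 0.2066007 = 77.194

77.194


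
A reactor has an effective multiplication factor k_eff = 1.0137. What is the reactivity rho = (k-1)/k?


rho = (k_eff - 1) / k_eff
rho = (1.0137 - 1) / 1.0137
rho = 0.013515

0.013515


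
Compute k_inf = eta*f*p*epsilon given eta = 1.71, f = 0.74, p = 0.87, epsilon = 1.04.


k_inf = eta * f * p * epsilon
k_inf = 1.71 * 0.74 * 0.87 * 1.04
k_inf = 1.1449

1.1449


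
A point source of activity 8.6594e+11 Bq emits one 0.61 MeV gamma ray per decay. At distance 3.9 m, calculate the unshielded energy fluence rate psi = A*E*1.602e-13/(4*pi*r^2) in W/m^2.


psi = A * E * 1.602e-13 / (4*pi*r^2)
psi = 8.6594e+11 * 0.61 * 1.602e-13 / (4*pi*3.9^2)
psi = 4.4273e-04 W/m^2

4.4273e-04


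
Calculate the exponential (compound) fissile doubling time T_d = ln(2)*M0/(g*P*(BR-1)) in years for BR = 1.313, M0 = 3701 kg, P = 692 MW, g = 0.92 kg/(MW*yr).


Breeding gain G = BR - 1 = 1.313 - 1 = 0.313
Fissile production rate = g * P * G = 0.92 * 692 * 0.313 = 199.26832 kg/yr
T_d = ln(2) * M0 / (g * P * G)
T_d = ln(2) * 3701 / 199.26832 = 12.874 yr

12.874


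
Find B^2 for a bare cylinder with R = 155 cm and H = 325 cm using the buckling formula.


B^2 = (2.405/R)^2 + (pi/H)^2
B^2 = (2.405/155)^2 + (pi/325)^2
B^2 = 3.3419e-04 /cm^2

3.3419e-04


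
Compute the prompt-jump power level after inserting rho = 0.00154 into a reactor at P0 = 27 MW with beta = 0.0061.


P1/P0 = beta / (beta - rho)
P1/P0 = 0.0061 / (0.0061 - 0.00154) = 1.337719
P1 = 27 * 1.337719 = 36.118 MW

36.118


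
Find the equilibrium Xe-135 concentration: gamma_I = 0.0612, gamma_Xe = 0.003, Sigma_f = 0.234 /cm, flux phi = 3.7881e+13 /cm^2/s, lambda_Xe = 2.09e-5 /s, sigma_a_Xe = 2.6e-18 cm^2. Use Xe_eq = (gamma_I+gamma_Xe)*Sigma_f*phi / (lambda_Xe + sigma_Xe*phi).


Xe_eq = (gamma_I + gamma_Xe) * Sigma_f * phi / (lambda_Xe + sigma_Xe * phi)
Numerator = (0.0612 + 0.003) * 0.234 * 3.7881e+13 = 5.690787e+11
Denominator = 2.09e-5 + 2.6e-18 * 3.7881e+13 = 1.193906e-04
Xe_eq = 5.690787e+11 / 1.193906e-04 = 4.7665e+15 /cm^3

4.7665e+15


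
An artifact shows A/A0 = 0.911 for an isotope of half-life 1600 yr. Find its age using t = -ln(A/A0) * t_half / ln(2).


lambda = ln(2) / t_half = ln(2) / 1600 = 4.332170e-04 /yr
t = -ln(A/A0) / lambda
t = -ln(0.911) / 4.332170e-04
t = 215.16 yr

215.16


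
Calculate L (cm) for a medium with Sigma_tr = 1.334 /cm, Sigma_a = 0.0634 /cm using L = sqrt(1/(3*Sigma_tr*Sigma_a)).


D = 1 / (3 * Sigma_tr) = 1 / (3 * 1.334) = 0.2498751 cm
L = sqrt(D / Sigma_a)
L = sqrt(0.2498751 / 0.0634)
L = 1.9853 cm

1.9853


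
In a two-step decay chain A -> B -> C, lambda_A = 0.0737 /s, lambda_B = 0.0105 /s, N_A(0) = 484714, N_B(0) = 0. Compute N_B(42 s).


N_B(t) = lambda_A * N_A0 / (lambda_B - lambda_A) * [exp(-lambda_A*t) - exp(-lambda_B*t)]
exp(-0.0737*42) = 0.04525691; exp(-0.0105*42) = 0.6433927
N_B = 0.0737 * 484714 / (0.0105 - 0.0737) * (0.04525691 - 0.6433927)
N_B = 338093

338093


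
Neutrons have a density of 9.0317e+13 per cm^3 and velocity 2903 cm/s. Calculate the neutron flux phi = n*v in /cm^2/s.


phi = n * v
phi = 9.0317e+13 * 2903
phi = 2.6219e+17 /cm^2/s

2.6219e+17


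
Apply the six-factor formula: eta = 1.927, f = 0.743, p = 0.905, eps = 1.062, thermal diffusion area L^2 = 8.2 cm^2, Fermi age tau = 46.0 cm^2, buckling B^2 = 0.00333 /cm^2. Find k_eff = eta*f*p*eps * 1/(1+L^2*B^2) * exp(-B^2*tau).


k_inf = eta*f*p*eps = 1.927*0.743*0.905*1.062 = 1.376080
P_TNL = 1/(1 + L^2*B^2) = 1/(1 + 8.2*0.00333) = 0.9734198
P_FNL = exp(-B^2*tau) = exp(-0.00333*46.0) = 0.8579753
k_eff = k_inf * P_TNL * P_FNL = 1.376080 * 0.9734198 * 0.8579753
k_eff = 1.1493

1.1493


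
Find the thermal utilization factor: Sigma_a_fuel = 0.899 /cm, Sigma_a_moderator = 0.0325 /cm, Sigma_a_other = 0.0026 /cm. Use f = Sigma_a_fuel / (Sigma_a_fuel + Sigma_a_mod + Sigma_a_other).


f = Sigma_a_fuel / (Sigma_a_fuel + Sigma_a_mod + Sigma_a_other)
f = 0.899 / (0.899 + 0.0325 + 0.0026)
f = 0.96242

0.96242


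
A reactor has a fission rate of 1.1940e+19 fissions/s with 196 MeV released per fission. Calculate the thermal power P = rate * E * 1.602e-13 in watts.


P = fission_rate * E_MeV * 1.602e-13
P = 1.1940e+19 * 196 * 1.602e-13
P = 3.7491e+08 W

3.7491e+08


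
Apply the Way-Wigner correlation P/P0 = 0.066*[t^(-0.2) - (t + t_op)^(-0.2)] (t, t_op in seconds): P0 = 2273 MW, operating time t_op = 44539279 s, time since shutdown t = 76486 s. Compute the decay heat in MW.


P/P0 = 0.066 * [t^(-0.2) - (t + t_op)^(-0.2)]
P/P0 = 0.066 * [76486^(-0.2) - (76486 + 44539279)^(-0.2)]
P/P0 = 0.066 * [0.1055076 - 0.02951905] = 0.005015244
P = 2273 * 0.005015244 = 11.400 MW

11.400


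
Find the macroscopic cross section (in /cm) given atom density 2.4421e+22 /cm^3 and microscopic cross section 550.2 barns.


Sigma = N * sigma_barns * 1e-24
Sigma = 2.4421e+22 * 550.2 * 1e-24
Sigma = 13.436 /cm

13.436


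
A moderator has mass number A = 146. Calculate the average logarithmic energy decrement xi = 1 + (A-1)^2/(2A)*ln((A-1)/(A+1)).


xi = 1 + (A-1)^2/(2A) * ln((A-1)/(A+1))
xi = 1 + (146-1)^2/(2*146) * ln((146-1)/(146 +1))
xi = 0.013636

0.013636


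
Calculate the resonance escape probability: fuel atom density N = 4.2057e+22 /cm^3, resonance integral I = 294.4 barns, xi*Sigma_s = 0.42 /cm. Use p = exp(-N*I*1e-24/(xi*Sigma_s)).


p = exp(-N * I * 1e-24 / (xi*Sigma_s))
p = exp(-4.2057e+22 * 294.4 * 1e-24 / 0.42)
p = 1.5741e-13

1.5741e-13


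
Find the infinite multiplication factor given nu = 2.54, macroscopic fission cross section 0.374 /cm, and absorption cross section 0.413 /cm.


k_inf = nu * Sigma_f / Sigma_a
k_inf = 2.54 * 0.374 / 0.413
k_inf = 2.3001

2.3001


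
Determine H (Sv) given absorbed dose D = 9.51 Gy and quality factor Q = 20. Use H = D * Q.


H = D * Q
H = 9.51 * 20
H = 190.20 Sv

190.20


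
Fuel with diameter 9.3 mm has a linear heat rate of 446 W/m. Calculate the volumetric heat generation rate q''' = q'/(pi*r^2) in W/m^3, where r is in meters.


r = D / 2 / 1000 = 9.3 / 2 / 1000 = 0.00465 m
q''' = q' / (pi * r^2)
q''' = 446 / (pi * 0.00465^2)
q''' = 6.5657e+06 W/m^3

6.5657e+06


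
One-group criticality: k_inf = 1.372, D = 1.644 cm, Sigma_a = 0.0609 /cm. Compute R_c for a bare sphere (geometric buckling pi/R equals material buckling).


L^2 = D / Sigma_a = 1.644 / 0.0609 = 26.99507 cm^2
B_m^2 = (k_inf - 1) / L^2 = (1.372 - 1) / 26.99507 = 0.01378029 /cm^2
For a bare sphere: B_g = pi/R, so R_c = pi / sqrt(B_m^2)
R_c = pi / sqrt(0.01378029) = 26.762 cm

26.762


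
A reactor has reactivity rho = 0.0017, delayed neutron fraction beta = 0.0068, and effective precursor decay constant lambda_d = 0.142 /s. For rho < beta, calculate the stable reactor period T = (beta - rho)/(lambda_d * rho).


T = (beta - rho) / (lambda_d * rho)
T = (0.0068 - 0.0017) / (0.142 * 0.0017)
T = 21.127 s

21.127


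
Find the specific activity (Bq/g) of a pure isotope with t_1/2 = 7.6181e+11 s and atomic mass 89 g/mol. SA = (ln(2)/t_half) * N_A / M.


lambda = ln(2) / t_half = ln(2) / 7.6181e+11 = 9.098688e-13 /s
SA = lambda * N_A / M
SA = 9.098688e-13 * 6.022e23 / 89
SA = 6.1564e+09 Bq/g

6.1564e+09


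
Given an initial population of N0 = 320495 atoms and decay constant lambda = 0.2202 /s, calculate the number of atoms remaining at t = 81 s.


N = N0 * exp(-lambda * t)
N = 320495 * exp(-0.2202 * 81)
N = 0.0057499

0.0057499


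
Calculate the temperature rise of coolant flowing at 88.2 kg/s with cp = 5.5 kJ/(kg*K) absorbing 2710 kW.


dT = Q / (m_dot * cp)
dT = 2710 / (88.2 * 5.5)
dT = 5.5865 C

5.5865


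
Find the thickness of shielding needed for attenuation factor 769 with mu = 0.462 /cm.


x = ln(factor) / mu
x = ln(769) / 0.462
x = 14.383 cm

14.383


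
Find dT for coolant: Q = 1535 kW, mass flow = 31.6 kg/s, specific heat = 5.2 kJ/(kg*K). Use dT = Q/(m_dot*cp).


dT = Q / (m_dot * cp)
dT = 1535 / (31.6 * 5.2)
dT = 9.3415 C

9.3415


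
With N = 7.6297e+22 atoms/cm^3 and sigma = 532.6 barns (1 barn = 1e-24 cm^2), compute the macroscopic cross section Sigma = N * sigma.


Sigma = N * sigma_barns * 1e-24
Sigma = 7.6297e+22 * 532.6 * 1e-24
Sigma = 40.636 /cm

40.636


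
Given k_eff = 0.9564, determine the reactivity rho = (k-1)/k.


rho = (k_eff - 1) / k_eff
rho = (0.9564 - 1) / 0.9564
rho = -0.045588

-0.045588


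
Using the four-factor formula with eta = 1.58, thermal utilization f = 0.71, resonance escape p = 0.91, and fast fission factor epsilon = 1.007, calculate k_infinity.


k_inf = eta * f * p * epsilon
k_inf = 1.58 * 0.71 * 0.91 * 1.007
k_inf = 1.0280

1.0280


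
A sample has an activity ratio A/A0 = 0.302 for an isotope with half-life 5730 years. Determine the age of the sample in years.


lambda = ln(2) / t_half = ln(2) / 5730 = 1.209681e-04 /yr
t = -ln(A/A0) / lambda
t = -ln(0.302) / 1.209681e-04
t = 9897.9 yr

9897.9


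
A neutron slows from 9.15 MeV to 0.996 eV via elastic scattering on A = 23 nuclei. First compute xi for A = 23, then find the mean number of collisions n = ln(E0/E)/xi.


xi = 1 + (A-1)^2/(2A)*ln((A-1)/(A+1)) = 0.08448899 (for A = 23)
n = ln(E0/E) / xi
n = ln(9.15e6 / 0.996) / 0.08448899
n = ln(9.186747e+06) / 0.08448899 = 189.77

189.77


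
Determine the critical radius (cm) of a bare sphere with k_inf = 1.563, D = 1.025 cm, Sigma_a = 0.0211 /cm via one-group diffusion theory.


L^2 = D / Sigma_a = 1.025 / 0.0211 = 48.57820 cm^2
B_m^2 = (k_inf - 1) / L^2 = (1.563 - 1) / 48.57820 = 0.01158956 /cm^2
For a bare sphere: B_g = pi/R, so R_c = pi / sqrt(B_m^2)
R_c = pi / sqrt(0.01158956) = 29.182 cm

29.182


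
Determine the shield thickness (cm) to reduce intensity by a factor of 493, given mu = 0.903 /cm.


x = ln(factor) / mu
x = ln(493) / 0.903
x = 6.8666 cm

6.8666


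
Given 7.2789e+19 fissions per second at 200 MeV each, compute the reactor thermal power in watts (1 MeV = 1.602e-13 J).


P = fission_rate * E_MeV * 1.602e-13
P = 7.2789e+19 * 200 * 1.602e-13
P = 2.3322e+09 W

2.3322e+09


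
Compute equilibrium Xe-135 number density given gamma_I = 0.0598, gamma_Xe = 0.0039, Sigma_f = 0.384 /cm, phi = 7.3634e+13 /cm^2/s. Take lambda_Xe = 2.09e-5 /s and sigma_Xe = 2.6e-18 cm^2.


Xe_eq = (gamma_I + gamma_Xe) * Sigma_f * phi / (lambda_Xe + sigma_Xe * phi)
Numerator = (0.0598 + 0.0039) * 0.384 * 7.3634e+13 = 1.801147e+12
Denominator = 2.09e-5 + 2.6e-18 * 7.3634e+13 = 2.123484e-04
Xe_eq = 1.801147e+12 / 2.123484e-04 = 8.4820e+15 /cm^3

8.4820e+15


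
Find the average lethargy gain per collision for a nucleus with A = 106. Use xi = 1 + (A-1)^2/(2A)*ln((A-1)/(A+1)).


xi = 1 + (A-1)^2/(2A) * ln((A-1)/(A+1))
xi = 1 + (106-1)^2/(2*106) * ln((106-1)/(106 +1))
xi = 0.018750

0.018750


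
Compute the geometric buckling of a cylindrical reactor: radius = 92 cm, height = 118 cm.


B^2 = (2.405/R)^2 + (pi/H)^2
B^2 = (2.405/92)^2 + (pi/118)^2
B^2 = 0.0013922 /cm^2

0.0013922


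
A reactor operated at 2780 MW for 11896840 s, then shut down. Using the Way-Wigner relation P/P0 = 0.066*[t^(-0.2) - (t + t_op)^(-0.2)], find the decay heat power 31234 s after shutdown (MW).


P/P0 = 0.066 * [t^(-0.2) - (t + t_op)^(-0.2)]
P/P0 = 0.066 * [31234^(-0.2) - (31234 + 11896840)^(-0.2)]
P/P0 = 0.066 * [0.1262044 - 0.03843138] = 0.005793019
P = 2780 * 0.005793019 = 16.105 MW

16.105


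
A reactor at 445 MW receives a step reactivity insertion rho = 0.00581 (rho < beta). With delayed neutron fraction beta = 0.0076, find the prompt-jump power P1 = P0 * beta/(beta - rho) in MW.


P1/P0 = beta / (beta - rho)
P1/P0 = 0.0076 / (0.0076 - 0.00581) = 4.245810
P1 = 445 * 4.245810 = 1889.4 MW

1889.4


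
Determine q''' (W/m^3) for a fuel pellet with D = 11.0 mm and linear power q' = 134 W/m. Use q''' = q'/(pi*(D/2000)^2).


r = D / 2 / 1000 = 11.0 / 2 / 1000 = 0.0055 m
q''' = q' / (pi * r^2)
q''' = 134 / (pi * 0.0055^2)
q''' = 1.4100e+06 W/m^3

1.4100e+06


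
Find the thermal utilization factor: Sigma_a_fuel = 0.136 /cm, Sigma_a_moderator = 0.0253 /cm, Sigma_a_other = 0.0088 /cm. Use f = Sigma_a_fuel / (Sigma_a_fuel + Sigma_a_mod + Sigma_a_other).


f = Sigma_a_fuel / (Sigma_a_fuel + Sigma_a_mod + Sigma_a_other)
f = 0.136 / (0.136 + 0.0253 + 0.0088)
f = 0.79953

0.79953


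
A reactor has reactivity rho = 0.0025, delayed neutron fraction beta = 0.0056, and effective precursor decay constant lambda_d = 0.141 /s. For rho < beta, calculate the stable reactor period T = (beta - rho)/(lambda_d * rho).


T = (beta - rho) / (lambda_d * rho)
T = (0.0056 - 0.0025) / (0.141 * 0.0025)
T = 8.7943 s

8.7943


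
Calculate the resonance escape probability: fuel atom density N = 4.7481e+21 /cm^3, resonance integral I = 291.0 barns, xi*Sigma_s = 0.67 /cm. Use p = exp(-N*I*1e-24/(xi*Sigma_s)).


p = exp(-N * I * 1e-24 / (xi*Sigma_s))
p = exp(-4.7481e+21 * 291.0 * 1e-24 / 0.67)
p = 0.12717

0.12717


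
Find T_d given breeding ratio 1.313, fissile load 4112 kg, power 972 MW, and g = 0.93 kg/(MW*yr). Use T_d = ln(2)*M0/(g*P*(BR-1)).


Breeding gain G = BR - 1 = 1.313 - 1 = 0.313
Fissile production rate = g * P * G = 0.93 * 972 * 0.313 = 282.93948 kg/yr
T_d = ln(2) * M0 / (g * P * G)
T_d = ln(2) * 4112 / 282.93948 = 10.074 yr

10.074


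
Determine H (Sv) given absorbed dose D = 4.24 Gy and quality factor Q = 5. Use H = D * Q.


H = D * Q
H = 4.24 * 5
H = 21.200 Sv

21.200


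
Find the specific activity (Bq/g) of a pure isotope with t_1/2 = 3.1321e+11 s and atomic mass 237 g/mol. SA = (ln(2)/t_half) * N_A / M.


lambda = ln(2) / t_half = ln(2) / 3.1321e+11 = 2.213043e-12 /s
SA = lambda * N_A / M
SA = 2.213043e-12 * 6.022e23 / 237
SA = 5.6232e+09 Bq/g

5.6232e+09


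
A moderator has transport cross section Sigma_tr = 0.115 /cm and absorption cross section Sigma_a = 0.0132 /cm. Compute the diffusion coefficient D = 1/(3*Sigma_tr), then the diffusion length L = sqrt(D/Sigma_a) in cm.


D = 1 / (3 * Sigma_tr) = 1 / (3 * 0.115) = 2.898551 cm
L = sqrt(D / Sigma_a)
L = sqrt(2.898551 / 0.0132)
L = 14.818 cm

14.818


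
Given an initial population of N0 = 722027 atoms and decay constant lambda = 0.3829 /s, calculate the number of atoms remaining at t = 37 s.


N = N0 * exp(-lambda * t)
N = 722027 * exp(-0.3829 * 37)
N = 0.50789

0.50789


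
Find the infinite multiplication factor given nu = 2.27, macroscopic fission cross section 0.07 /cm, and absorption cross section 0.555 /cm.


k_inf = nu * Sigma_f / Sigma_a
k_inf = 2.27 * 0.07 / 0.555
k_inf = 0.28631

0.28631


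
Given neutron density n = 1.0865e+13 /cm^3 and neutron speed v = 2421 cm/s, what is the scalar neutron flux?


phi = n * v
phi = 1.0865e+13 * 2421
phi = 2.6304e+16 /cm^2/s

2.6304e+16


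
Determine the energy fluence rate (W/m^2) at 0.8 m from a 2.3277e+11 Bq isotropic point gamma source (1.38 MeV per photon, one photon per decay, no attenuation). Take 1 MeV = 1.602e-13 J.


psi = A * E * 1.602e-13 / (4*pi*r^2)
psi = 2.3277e+11 * 1.38 * 1.602e-13 / (4*pi*0.8^2)
psi = 0.0063985 W/m^2

0.0063985


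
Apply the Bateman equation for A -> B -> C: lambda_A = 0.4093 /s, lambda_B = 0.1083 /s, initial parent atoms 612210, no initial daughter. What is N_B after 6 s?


N_B(t) = lambda_A * N_A0 / (lambda_B - lambda_A) * [exp(-lambda_A*t) - exp(-lambda_B*t)]
exp(-0.4093*6) = 0.08579453; exp(-0.1083*6) = 0.5221502
N_B = 0.4093 * 612210 / (0.1083 - 0.4093) * (0.08579453 - 0.5221502)
N_B = 363259

363259


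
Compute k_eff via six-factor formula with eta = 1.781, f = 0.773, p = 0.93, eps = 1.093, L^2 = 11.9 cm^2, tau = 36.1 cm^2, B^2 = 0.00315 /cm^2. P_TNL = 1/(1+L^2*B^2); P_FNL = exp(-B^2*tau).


k_inf = eta*f*p*eps = 1.781*0.773*0.93*1.093 = 1.399415
P_TNL = 1/(1 + L^2*B^2) = 1/(1 + 11.9*0.00315) = 0.9638694
P_FNL = exp(-B^2*tau) = exp(-0.00315*36.1) = 0.8925123
k_eff = k_inf * P_TNL * P_FNL = 1.399415 * 0.9638694 * 0.8925123
k_eff = 1.2039

1.2039


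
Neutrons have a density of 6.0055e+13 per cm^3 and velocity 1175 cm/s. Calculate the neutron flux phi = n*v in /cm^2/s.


phi = n * v
phi = 6.0055e+13 * 1175
phi = 7.0565e+16 /cm^2/s

7.0565e+16


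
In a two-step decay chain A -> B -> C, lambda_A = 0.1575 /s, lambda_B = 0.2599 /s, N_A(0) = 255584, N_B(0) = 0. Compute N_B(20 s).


N_B(t) = lambda_A * N_A0 / (lambda_B - lambda_A) * [exp(-lambda_A*t) - exp(-lambda_B*t)]
exp(-0.1575*20) = 0.04285213; exp(-0.2599*20) = 0.005527609
N_B = 0.1575 * 255584 / (0.2599 - 0.1575) * (0.04285213 - 0.005527609)
N_B = 14673

14673


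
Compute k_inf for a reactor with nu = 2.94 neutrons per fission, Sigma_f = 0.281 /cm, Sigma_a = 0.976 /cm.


k_inf = nu * Sigma_f / Sigma_a
k_inf = 2.94 * 0.281 / 0.976
k_inf = 0.84645

0.84645


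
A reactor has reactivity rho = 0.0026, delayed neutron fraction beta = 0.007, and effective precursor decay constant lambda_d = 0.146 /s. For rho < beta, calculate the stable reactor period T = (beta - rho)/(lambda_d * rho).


T = (beta - rho) / (lambda_d * rho)
T = (0.007 - 0.0026) / (0.146 * 0.0026)
T = 11.591 s

11.591


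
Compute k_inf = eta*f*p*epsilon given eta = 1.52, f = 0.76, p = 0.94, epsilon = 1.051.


k_inf = eta * f * p * epsilon
k_inf = 1.52 * 0.76 * 0.94 * 1.051
k_inf = 1.1413

1.1413


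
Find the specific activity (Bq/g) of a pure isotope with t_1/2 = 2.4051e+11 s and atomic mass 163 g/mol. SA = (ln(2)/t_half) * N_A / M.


lambda = ln(2) / t_half = ln(2) / 2.4051e+11 = 2.881989e-12 /s
SA = lambda * N_A / M
SA = 2.881989e-12 * 6.022e23 / 163
SA = 1.0647e+10 Bq/g

1.0647e+10


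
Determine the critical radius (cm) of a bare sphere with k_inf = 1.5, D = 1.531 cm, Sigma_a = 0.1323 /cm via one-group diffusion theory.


L^2 = D / Sigma_a = 1.531 / 0.1323 = 11.57218 cm^2
B_m^2 = (k_inf - 1) / L^2 = (1.5 - 1) / 11.57218 = 0.04320707 /cm^2
For a bare sphere: B_g = pi/R, so R_c = pi / sqrt(B_m^2)
R_c = pi / sqrt(0.04320707) = 15.114 cm

15.114


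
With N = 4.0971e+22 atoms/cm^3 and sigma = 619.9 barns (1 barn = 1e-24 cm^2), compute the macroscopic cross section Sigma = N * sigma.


Sigma = N * sigma_barns * 1e-24
Sigma = 4.0971e+22 * 619.9 * 1e-24
Sigma = 25.398 /cm

25.398


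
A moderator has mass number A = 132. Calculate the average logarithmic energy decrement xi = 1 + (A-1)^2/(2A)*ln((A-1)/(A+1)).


xi = 1 + (A-1)^2/(2A) * ln((A-1)/(A+1))
xi = 1 + (132-1)^2/(2*132) * ln((132-1)/(132 +1))
xi = 0.015075

0.015075


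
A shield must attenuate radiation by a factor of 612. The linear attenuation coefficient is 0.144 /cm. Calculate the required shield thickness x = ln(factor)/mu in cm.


x = ln(factor) / mu
x = ln(612) / 0.144
x = 44.561 cm

44.561


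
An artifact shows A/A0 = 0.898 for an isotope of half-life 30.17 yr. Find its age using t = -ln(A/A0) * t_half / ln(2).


lambda = ln(2) / t_half = ln(2) / 30.17 = 0.02297472 /yr
t = -ln(A/A0) / lambda
t = -ln(0.898) / 0.02297472
t = 4.6828 yr

4.6828


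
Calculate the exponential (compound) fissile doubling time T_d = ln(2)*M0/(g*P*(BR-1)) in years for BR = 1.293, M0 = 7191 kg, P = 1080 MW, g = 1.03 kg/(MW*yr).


Breeding gain G = BR - 1 = 1.293 - 1 = 0.293
Fissile production rate = g * P * G = 1.03 * 1080 * 0.293 = 325.9332 kg/yr
T_d = ln(2) * M0 / (g * P * G)
T_d = ln(2) * 7191 / 325.9332 = 15.293 yr

15.293


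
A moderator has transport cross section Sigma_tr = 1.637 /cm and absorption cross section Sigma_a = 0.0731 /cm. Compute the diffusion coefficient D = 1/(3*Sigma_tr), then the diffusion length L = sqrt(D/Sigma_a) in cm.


D = 1 / (3 * Sigma_tr) = 1 / (3 * 1.637) = 0.2036245 cm
L = sqrt(D / Sigma_a)
L = sqrt(0.2036245 / 0.0731)
L = 1.6690 cm

1.6690


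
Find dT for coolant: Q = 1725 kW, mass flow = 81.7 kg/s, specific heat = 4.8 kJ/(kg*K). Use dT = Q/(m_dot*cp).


dT = Q / (m_dot * cp)
dT = 1725 / (81.7 * 4.8)
dT = 4.3987 C

4.3987


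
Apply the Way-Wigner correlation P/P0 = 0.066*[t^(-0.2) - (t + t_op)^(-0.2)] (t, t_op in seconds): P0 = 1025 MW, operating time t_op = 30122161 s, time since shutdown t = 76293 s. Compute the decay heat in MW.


P/P0 = 0.066 * [t^(-0.2) - (t + t_op)^(-0.2)]
P/P0 = 0.066 * [76293^(-0.2) - (76293 + 30122161)^(-0.2)]
P/P0 = 0.066 * [0.1055609 - 0.03191560] = 0.004860590
P = 1025 * 0.004860590 = 4.9821 MW

4.9821


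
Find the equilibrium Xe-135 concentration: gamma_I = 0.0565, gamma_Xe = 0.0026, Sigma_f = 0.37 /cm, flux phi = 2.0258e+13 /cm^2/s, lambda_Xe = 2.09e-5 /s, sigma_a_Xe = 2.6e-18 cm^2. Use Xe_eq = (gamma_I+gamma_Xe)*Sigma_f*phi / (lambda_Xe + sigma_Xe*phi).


Xe_eq = (gamma_I + gamma_Xe) * Sigma_f * phi / (lambda_Xe + sigma_Xe * phi)
Numerator = (0.0565 + 0.0026) * 0.37 * 2.0258e+13 = 4.429817e+11
Denominator = 2.09e-5 + 2.6e-18 * 2.0258e+13 = 7.357080e-05
Xe_eq = 4.429817e+11 / 7.357080e-05 = 6.0212e+15 /cm^3

6.0212e+15


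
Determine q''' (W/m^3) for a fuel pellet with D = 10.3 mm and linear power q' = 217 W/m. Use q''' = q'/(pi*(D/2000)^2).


r = D / 2 / 1000 = 10.3 / 2 / 1000 = 0.00515 m
q''' = q' / (pi * r^2)
q''' = 217 / (pi * 0.00515^2)
q''' = 2.6043e+06 W/m^3

2.6043e+06


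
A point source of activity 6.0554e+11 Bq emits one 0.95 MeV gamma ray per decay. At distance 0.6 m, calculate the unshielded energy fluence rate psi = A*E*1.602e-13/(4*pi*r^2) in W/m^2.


psi = A * E * 1.602e-13 / (4*pi*r^2)
psi = 6.0554e+11 * 0.95 * 1.602e-13 / (4*pi*0.6^2)
psi = 0.020371 W/m^2

0.020371


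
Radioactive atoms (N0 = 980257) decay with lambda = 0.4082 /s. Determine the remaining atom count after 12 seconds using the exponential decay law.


N = N0 * exp(-lambda * t)
N = 980257 * exp(-0.4082 * 12)
N = 7311.3

7311.3


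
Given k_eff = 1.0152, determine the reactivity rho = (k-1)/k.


rho = (k_eff - 1) / k_eff
rho = (1.0152 - 1) / 1.0152
rho = 0.014972

0.014972


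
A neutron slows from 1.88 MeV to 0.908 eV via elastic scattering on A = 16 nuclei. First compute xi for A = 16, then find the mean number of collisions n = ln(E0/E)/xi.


xi = 1 + (A-1)^2/(2A)*ln((A-1)/(A+1)) = 0.1199467 (for A = 16)
n = ln(E0/E) / xi
n = ln(1.88e6 / 0.908) / 0.1199467
n = ln(2.070485e+06) / 0.1199467 = 121.25

121.25


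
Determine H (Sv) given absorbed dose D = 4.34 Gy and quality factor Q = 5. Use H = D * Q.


H = D * Q
H = 4.34 * 5
H = 21.700 Sv

21.700


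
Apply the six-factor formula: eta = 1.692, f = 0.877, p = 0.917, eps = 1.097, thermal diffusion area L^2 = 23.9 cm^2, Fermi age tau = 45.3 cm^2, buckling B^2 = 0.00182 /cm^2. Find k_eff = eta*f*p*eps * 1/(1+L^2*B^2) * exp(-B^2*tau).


k_inf = eta*f*p*eps = 1.692*0.877*0.917*1.097 = 1.492712
P_TNL = 1/(1 + L^2*B^2) = 1/(1 + 23.9*0.00182) = 0.9583152
P_FNL = exp(-B^2*tau) = exp(-0.00182*45.3) = 0.9208612
k_eff = k_inf * P_TNL * P_FNL = 1.492712 * 0.9583152 * 0.9208612
k_eff = 1.3173

1.3173


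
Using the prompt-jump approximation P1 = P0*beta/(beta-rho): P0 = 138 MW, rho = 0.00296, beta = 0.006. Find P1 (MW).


P1/P0 = beta / (beta - rho)
P1/P0 = 0.006 / (0.006 - 0.00296) = 1.973684
P1 = 138 * 1.973684 = 272.37 MW

272.37


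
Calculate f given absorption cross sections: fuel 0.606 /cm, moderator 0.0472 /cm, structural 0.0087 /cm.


f = Sigma_a_fuel / (Sigma_a_fuel + Sigma_a_mod + Sigma_a_other)
f = 0.606 / (0.606 + 0.0472 + 0.0087)
f = 0.91555

0.91555


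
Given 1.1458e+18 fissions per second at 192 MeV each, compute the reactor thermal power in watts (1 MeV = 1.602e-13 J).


P = fission_rate * E_MeV * 1.602e-13
P = 1.1458e+18 * 192 * 1.602e-13
P = 3.5243e+07 W

3.5243e+07


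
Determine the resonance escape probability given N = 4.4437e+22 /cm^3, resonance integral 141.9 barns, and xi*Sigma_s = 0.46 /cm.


p = exp(-N * I * 1e-24 / (xi*Sigma_s))
p = exp(-4.4437e+22 * 141.9 * 1e-24 / 0.46)
p = 1.1137e-06

1.1137e-06


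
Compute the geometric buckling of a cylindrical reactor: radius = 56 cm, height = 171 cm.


B^2 = (2.405/R)^2 + (pi/H)^2
B^2 = (2.405/56)^2 + (pi/171)^2
B^2 = 0.0021819 /cm^2

0.0021819


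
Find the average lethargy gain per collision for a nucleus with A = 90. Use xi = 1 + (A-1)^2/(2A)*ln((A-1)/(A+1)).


xi = 1 + (A-1)^2/(2A) * ln((A-1)/(A+1))
xi = 1 + (90-1)^2/(2*90) * ln((90-1)/(90 +1))
xi = 0.022059

0.022059


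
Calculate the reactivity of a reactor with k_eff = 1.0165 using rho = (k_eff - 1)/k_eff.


rho = (k_eff - 1) / k_eff
rho = (1.0165 - 1) / 1.0165
rho = 0.016232

0.016232


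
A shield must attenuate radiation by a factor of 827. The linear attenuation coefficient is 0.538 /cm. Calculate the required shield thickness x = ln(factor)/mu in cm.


x = ln(factor) / mu
x = ln(827) / 0.538
x = 12.487 cm

12.487


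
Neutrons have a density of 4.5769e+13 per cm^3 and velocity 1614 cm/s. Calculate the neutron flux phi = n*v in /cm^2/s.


phi = n * v
phi = 4.5769e+13 * 1614
phi = 7.3871e+16 /cm^2/s

7.3871e+16


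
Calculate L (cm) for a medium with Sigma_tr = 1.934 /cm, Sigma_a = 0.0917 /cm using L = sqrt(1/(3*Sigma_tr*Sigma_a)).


D = 1 / (3 * Sigma_tr) = 1 / (3 * 1.934) = 0.1723544 cm
L = sqrt(D / Sigma_a)
L = sqrt(0.1723544 / 0.0917)
L = 1.3710 cm

1.3710


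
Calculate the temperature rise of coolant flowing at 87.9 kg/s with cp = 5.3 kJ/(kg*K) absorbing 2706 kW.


dT = Q / (m_dot * cp)
dT = 2706 / (87.9 * 5.3)
dT = 5.8085 C

5.8085


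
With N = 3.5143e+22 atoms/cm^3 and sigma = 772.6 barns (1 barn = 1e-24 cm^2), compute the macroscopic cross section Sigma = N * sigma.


Sigma = N * sigma_barns * 1e-24
Sigma = 3.5143e+22 * 772.6 * 1e-24
Sigma = 27.151 /cm

27.151


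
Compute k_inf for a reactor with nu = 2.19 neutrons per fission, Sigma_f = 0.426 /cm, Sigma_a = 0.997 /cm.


k_inf = nu * Sigma_f / Sigma_a
k_inf = 2.19 * 0.426 / 0.997
k_inf = 0.93575

0.93575


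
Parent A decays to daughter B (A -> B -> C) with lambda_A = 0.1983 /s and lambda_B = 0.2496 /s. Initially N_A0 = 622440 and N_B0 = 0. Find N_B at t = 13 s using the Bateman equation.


N_B(t) = lambda_A * N_A0 / (lambda_B - lambda_A) * [exp(-lambda_A*t) - exp(-lambda_B*t)]
exp(-0.1983*13) = 0.07593330; exp(-0.2496*13) = 0.03897636
N_B = 0.1983 * 622440 / (0.2496 - 0.1983) * (0.07593330 - 0.03897636)
N_B = 88920

88920


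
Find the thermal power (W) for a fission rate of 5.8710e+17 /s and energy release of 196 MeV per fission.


P = fission_rate * E_MeV * 1.602e-13
P = 5.8710e+17 * 196 * 1.602e-13
P = 1.8434e+07 W

1.8434e+07


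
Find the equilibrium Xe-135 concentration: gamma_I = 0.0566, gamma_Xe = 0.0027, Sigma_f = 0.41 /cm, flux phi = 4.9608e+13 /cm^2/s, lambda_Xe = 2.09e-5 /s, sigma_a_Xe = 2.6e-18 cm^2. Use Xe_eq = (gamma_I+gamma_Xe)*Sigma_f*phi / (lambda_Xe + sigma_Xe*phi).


Xe_eq = (gamma_I + gamma_Xe) * Sigma_f * phi / (lambda_Xe + sigma_Xe * phi)
Numerator = (0.0566 + 0.0027) * 0.41 * 4.9608e+13 = 1.206119e+12
Denominator = 2.09e-5 + 2.6e-18 * 4.9608e+13 = 1.498808e-04
Xe_eq = 1.206119e+12 / 1.498808e-04 = 8.0472e+15 /cm^3

8.0472e+15


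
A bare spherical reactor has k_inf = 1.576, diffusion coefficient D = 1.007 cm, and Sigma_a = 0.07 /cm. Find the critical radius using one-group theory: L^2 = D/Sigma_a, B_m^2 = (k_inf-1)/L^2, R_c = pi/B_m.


L^2 = D / Sigma_a = 1.007 / 0.07 = 14.38571 cm^2
B_m^2 = (k_inf - 1) / L^2 = (1.576 - 1) / 14.38571 = 0.04003973 /cm^2
For a bare sphere: B_g = pi/R, so R_c = pi / sqrt(B_m^2)
R_c = pi / sqrt(0.04003973) = 15.700 cm

15.700


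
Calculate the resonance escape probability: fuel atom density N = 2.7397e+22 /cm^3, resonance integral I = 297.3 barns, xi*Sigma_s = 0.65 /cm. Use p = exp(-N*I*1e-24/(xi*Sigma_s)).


p = exp(-N * I * 1e-24 / (xi*Sigma_s))
p = exp(-2.7397e+22 * 297.3 * 1e-24 / 0.65)
p = 3.6130e-06

3.6130e-06


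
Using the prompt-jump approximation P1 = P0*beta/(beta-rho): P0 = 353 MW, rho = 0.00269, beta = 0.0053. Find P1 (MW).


P1/P0 = beta / (beta - rho)
P1/P0 = 0.0053 / (0.0053 - 0.00269) = 2.030651
P1 = 353 * 2.030651 = 716.82 MW

716.82


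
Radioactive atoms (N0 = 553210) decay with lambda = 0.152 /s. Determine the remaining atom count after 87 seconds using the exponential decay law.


N = N0 * exp(-lambda * t)
N = 553210 * exp(-0.152 * 87)
N = 0.99949

0.99949


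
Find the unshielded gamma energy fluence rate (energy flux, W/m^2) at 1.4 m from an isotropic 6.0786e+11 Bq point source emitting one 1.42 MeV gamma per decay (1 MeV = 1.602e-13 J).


psi = A * E * 1.602e-13 / (4*pi*r^2)
psi = 6.0786e+11 * 1.42 * 1.602e-13 / (4*pi*1.4^2)
psi = 0.0056142 W/m^2

0.0056142


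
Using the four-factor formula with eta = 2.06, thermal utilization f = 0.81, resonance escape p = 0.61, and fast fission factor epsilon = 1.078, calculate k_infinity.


k_inf = eta * f * p * epsilon
k_inf = 2.06 * 0.81 * 0.61 * 1.078
k_inf = 1.0972

1.0972


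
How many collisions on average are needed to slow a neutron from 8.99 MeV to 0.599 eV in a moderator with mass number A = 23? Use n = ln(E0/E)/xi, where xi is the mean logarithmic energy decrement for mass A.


xi = 1 + (A-1)^2/(2A)*ln((A-1)/(A+1)) = 0.08448899 (for A = 23)
n = ln(E0/E) / xi
n = ln(8.99e6 / 0.599) / 0.08448899
n = ln(1.500835e+07) / 0.08448899 = 195.58

195.58


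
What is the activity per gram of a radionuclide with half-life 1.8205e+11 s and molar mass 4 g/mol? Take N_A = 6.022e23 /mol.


lambda = ln(2) / t_half = ln(2) / 1.8205e+11 = 3.807455e-12 /s
SA = lambda * N_A / M
SA = 3.807455e-12 * 6.022e23 / 4
SA = 5.7321e+11 Bq/g

5.7321e+11


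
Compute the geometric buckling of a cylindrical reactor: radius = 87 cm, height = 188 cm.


B^2 = (2.405/R)^2 + (pi/H)^2
B^2 = (2.405/87)^2 + (pi/188)^2
B^2 = 0.0010434 /cm^2

0.0010434


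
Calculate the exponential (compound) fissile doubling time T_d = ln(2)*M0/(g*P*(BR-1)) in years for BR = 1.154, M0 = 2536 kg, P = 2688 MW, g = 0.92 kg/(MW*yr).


Breeding gain G = BR - 1 = 1.154 - 1 = 0.154
Fissile production rate = g * P * G = 0.92 * 2688 * 0.154 = 380.83584 kg/yr
T_d = ln(2) * M0 / (g * P * G)
T_d = ln(2) * 2536 / 380.83584 = 4.6157 yr

4.6157


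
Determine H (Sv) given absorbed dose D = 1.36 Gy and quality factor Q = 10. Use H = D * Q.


H = D * Q
H = 1.36 * 10
H = 13.600 Sv

13.600


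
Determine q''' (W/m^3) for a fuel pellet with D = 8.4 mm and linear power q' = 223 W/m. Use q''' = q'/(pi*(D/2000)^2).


r = D / 2 / 1000 = 8.4 / 2 / 1000 = 0.0042 m
q''' = q' / (pi * r^2)
q''' = 223 / (pi * 0.0042^2)
q''' = 4.0240e+06 W/m^3

4.0240e+06


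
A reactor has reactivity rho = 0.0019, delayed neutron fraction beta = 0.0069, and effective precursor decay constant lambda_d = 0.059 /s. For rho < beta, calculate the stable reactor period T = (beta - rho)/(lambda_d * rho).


T = (beta - rho) / (lambda_d * rho)
T = (0.0069 - 0.0019) / (0.059 * 0.0019)
T = 44.603 s

44.603
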